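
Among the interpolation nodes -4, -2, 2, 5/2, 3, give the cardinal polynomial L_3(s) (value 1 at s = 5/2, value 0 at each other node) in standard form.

L_3(s) = (s + 4)(s + 2)(s - 2)(s - 3) / [(13/2)·(9/2)·(1/2)·(-1/2)]
       = (s^4 + s^3 - 16s^2 - 4s + 48) / (-117/16)

L_3(s) = -(16/117)s^4 - (16/117)s^3 + (256/117)s^2 + (64/117)s - 256/39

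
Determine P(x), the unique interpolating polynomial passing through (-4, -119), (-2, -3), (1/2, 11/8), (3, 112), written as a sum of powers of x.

L_0(x) = (x + 2)(x - 1/2)(x - 3) / [-63] = -(1/63)x^3 + (1/42)x^2 + (11/126)x - 1/21
L_1(x) = (x + 4)(x - 1/2)(x - 3) / [25] = (1/25)x^3 + (1/50)x^2 - (1/2)x + 6/25
L_2(x) = (x + 4)(x + 2)(x - 3) / [-225/8] = -(8/225)x^3 - (8/75)x^2 + (16/45)x + 64/75
L_3(x) = (x + 4)(x + 2)(x - 1/2) / [175/2] = (2/175)x^3 + (11/175)x^2 + (2/35)x - 8/175
P(x) = (-119)·L_0 + (-3)·L_1 + (11/8)·L_2 + 112·L_3
  (-119)·L_0(x) = (17/9)x^3 - (17/6)x^2 - (187/18)x + 17/3
  (-3)·L_1(x) = -(3/25)x^3 - (3/50)x^2 + (3/2)x - 18/25
  (11/8)·L_2(x) = -(11/225)x^3 - (11/75)x^2 + (22/45)x + 88/75
  112·L_3(x) = (32/25)x^3 + (176/25)x^2 + (32/5)x - 128/25
Adding term by term: 3x^3 + 4x^2 - 2x + 1

P(x) = 3x^3 + 4x^2 - 2x + 1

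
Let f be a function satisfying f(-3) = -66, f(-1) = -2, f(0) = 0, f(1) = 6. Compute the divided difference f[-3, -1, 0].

f[-3,-1] = (-2 - (-66)) / (-1 - (-3)) = 32
f[-1,0] = (0 - (-2)) / (0 - (-1)) = 2
f[-3,-1,0] = (2 - 32) / (0 - (-3)) = -10

-10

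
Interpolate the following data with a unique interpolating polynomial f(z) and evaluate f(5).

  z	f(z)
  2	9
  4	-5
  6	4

Evaluate each Lagrange basis at z = 5:
L_0(5) = (1)·(-1)/[(-2)·(-4)] = -1/8
L_1(5) = (3)·(-1)/[(2)·(-2)] = 3/4
L_2(5) = (3)·(1)/[(4)·(2)] = 3/8
Sum: 9·(-1/8) + (-5)·(3/4) + 4·(3/8) = -27/8

-27/8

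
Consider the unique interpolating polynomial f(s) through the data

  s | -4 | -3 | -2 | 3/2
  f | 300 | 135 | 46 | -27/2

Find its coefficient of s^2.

2

L_0(s) = (s + 3)(s + 2)(s - 3/2) / [-11] = -(1/11)s^3 - (7/22)s^2 + (3/22)s + 9/11
L_1(s) = (s + 4)(s + 2)(s - 3/2) / [9/2] = (2/9)s^3 + s^2 - (2/9)s - 8/3
L_2(s) = (s + 4)(s + 3)(s - 3/2) / [-7] = -(1/7)s^3 - (11/14)s^2 - (3/14)s + 18/7
L_3(s) = (s + 4)(s + 3)(s + 2) / [693/8] = (8/693)s^3 + (8/77)s^2 + (208/693)s + 64/231
f(s) = 300·L_0 + 135·L_1 + 46·L_2 + (-27/2)·L_3
Only the coefficient of s^2 is needed; take it from each L_i and combine:
300·(-7/22) + 135·(1) + 46·(-11/14) + (-27/2)·(8/77) = 2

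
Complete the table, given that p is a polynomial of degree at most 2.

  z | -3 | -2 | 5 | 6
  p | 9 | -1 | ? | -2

-86/9

The 3 known values determine p uniquely (degree ≤ 2).
Evaluate each Lagrange basis at z = 5:
L_0(5) = (7)·(-1)/[(-1)·(-9)] = -7/9
L_1(5) = (8)·(-1)/[(1)·(-8)] = 1
L_2(5) = (8)·(7)/[(9)·(8)] = 7/9
Sum: 9·(-7/9) + (-1)·(1) + (-2)·(7/9) = -86/9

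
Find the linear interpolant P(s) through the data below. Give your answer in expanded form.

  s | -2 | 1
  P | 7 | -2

P(s) = -3s + 1

Build the Lagrange basis polynomials:
L_0(s) = (s - 1) / [-3] = -(1/3)s + 1/3
L_1(s) = (s + 2) / [3] = (1/3)s + 2/3
P(s) = 7·L_0 + (-2)·L_1
  7·L_0(s) = -(7/3)s + 7/3
  (-2)·L_1(s) = -(2/3)s - 4/3
Adding term by term: -3s + 1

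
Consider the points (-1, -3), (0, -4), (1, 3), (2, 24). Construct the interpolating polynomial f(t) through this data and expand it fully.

Build the Lagrange basis polynomials:
L_0(t) = t(t - 1)(t - 2) / [-6] = -(1/6)t^3 + (1/2)t^2 - (1/3)t
L_1(t) = (t + 1)(t - 1)(t - 2) / [2] = (1/2)t^3 - t^2 - (1/2)t + 1
L_2(t) = (t + 1)t(t - 2) / [-2] = -(1/2)t^3 + (1/2)t^2 + t
L_3(t) = (t + 1)t(t - 1) / [6] = (1/6)t^3 - (1/6)t
f(t) = (-3)·L_0 + (-4)·L_1 + 3·L_2 + 24·L_3
  (-3)·L_0(t) = (1/2)t^3 - (3/2)t^2 + t
  (-4)·L_1(t) = -2t^3 + 4t^2 + 2t - 4
  3·L_2(t) = -(3/2)t^3 + (3/2)t^2 + 3t
  24·L_3(t) = 4t^3 - 4t
Adding term by term: t^3 + 4t^2 + 2t - 4

f(t) = t^3 + 4t^2 + 2t - 4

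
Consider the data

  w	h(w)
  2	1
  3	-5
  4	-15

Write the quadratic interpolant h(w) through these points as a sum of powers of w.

L_0(w) = (w - 3)(w - 4) / [2] = (1/2)w^2 - (7/2)w + 6
L_1(w) = (w - 2)(w - 4) / [-1] = -w^2 + 6w - 8
L_2(w) = (w - 2)(w - 3) / [2] = (1/2)w^2 - (5/2)w + 3
h(w) = 1·L_0 + (-5)·L_1 + (-15)·L_2
  1·L_0(w) = (1/2)w^2 - (7/2)w + 6
  (-5)·L_1(w) = 5w^2 - 30w + 40
  (-15)·L_2(w) = -(15/2)w^2 + (75/2)w - 45
Adding term by term: -2w^2 + 4w + 1

h(w) = -2w^2 + 4w + 1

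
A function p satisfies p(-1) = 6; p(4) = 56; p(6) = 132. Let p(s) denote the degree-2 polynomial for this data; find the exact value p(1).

Evaluate each Lagrange basis at s = 1:
L_0(1) = (-3)·(-5)/[(-5)·(-7)] = 3/7
L_1(1) = (2)·(-5)/[(5)·(-2)] = 1
L_2(1) = (2)·(-3)/[(7)·(2)] = -3/7
Sum: 6·(3/7) + 56·(1) + 132·(-3/7) = 2

2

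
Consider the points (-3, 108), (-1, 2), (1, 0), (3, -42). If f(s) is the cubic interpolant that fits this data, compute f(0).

-3

Using Newton's divided-difference form:
f[-3,-1] = (2 - 108) / (-1 - (-3)) = -53
f[-1,1] = (0 - 2) / (1 - (-1)) = -1
f[1,3] = (-42 - 0) / (3 - 1) = -21
f[-3,-1,1] = (-1 - (-53)) / (1 - (-3)) = 13
f[-1,1,3] = (-21 - (-1)) / (3 - (-1)) = -5
f[-3,-1,1,3] = (-5 - 13) / (3 - (-3)) = -3
f(0) = 108 + (-53)·(3) + 13·(3)·(1) + (-3)·(3)·(1)·(-1) = -3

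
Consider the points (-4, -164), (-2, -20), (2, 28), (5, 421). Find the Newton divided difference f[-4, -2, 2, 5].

f[-4,-2] = (-20 - (-164)) / (-2 - (-4)) = 72
f[-2,2] = (28 - (-20)) / (2 - (-2)) = 12
f[2,5] = (421 - 28) / (5 - 2) = 131
f[-4,-2,2] = (12 - 72) / (2 - (-4)) = -10
f[-2,2,5] = (131 - 12) / (5 - (-2)) = 17
f[-4,-2,2,5] = (17 - (-10)) / (5 - (-4)) = 3

3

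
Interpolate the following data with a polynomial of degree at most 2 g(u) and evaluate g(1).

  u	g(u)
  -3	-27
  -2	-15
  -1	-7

Using Newton's divided-difference form:
g[-3,-2] = (-15 - (-27)) / (-2 - (-3)) = 12
g[-2,-1] = (-7 - (-15)) / (-1 - (-2)) = 8
g[-3,-2,-1] = (8 - 12) / (-1 - (-3)) = -2
g(1) = -27 + 12·(4) + (-2)·(4)·(3) = -3

-3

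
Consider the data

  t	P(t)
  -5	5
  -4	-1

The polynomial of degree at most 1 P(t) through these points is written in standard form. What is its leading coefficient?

-6

The leading coefficient equals the top divided difference P[-5,-4].
P[-5,-4] = (-1 - 5) / (-4 - (-5)) = -6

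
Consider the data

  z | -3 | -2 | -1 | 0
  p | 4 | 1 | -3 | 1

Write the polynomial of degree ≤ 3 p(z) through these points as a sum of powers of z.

p(z) = (3/2)z^3 + (17/2)z^2 + 11z + 1

Build the Lagrange basis polynomials:
L_0(z) = (z + 2)(z + 1)z / [-6] = -(1/6)z^3 - (1/2)z^2 - (1/3)z
L_1(z) = (z + 3)(z + 1)z / [2] = (1/2)z^3 + 2z^2 + (3/2)z
L_2(z) = (z + 3)(z + 2)z / [-2] = -(1/2)z^3 - (5/2)z^2 - 3z
L_3(z) = (z + 3)(z + 2)(z + 1) / [6] = (1/6)z^3 + z^2 + (11/6)z + 1
p(z) = 4·L_0 + 1·L_1 + (-3)·L_2 + 1·L_3
  4·L_0(z) = -(2/3)z^3 - 2z^2 - (4/3)z
  1·L_1(z) = (1/2)z^3 + 2z^2 + (3/2)z
  (-3)·L_2(z) = (3/2)z^3 + (15/2)z^2 + 9z
  1·L_3(z) = (1/6)z^3 + z^2 + (11/6)z + 1
Adding term by term: (3/2)z^3 + (17/2)z^2 + 11z + 1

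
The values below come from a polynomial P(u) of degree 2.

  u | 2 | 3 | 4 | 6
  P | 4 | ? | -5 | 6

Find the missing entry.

-3

The 3 known values determine P uniquely (degree ≤ 2).
Evaluate each Lagrange basis at u = 3:
L_0(3) = (-1)·(-3)/[(-2)·(-4)] = 3/8
L_1(3) = (1)·(-3)/[(2)·(-2)] = 3/4
L_2(3) = (1)·(-1)/[(4)·(2)] = -1/8
Sum: 4·(3/8) + (-5)·(3/4) + 6·(-1/8) = -3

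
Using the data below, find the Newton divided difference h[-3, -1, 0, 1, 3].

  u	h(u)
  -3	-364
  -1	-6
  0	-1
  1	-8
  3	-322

h[-3,-1] = (-6 - (-364)) / (-1 - (-3)) = 179
h[-1,0] = (-1 - (-6)) / (0 - (-1)) = 5
h[0,1] = (-8 - (-1)) / (1 - 0) = -7
h[1,3] = (-322 - (-8)) / (3 - 1) = -157
h[-3,-1,0] = (5 - 179) / (0 - (-3)) = -58
h[-1,0,1] = (-7 - 5) / (1 - (-1)) = -6
h[0,1,3] = (-157 - (-7)) / (3 - 0) = -50
h[-3,-1,0,1] = (-6 - (-58)) / (1 - (-3)) = 13
h[-1,0,1,3] = (-50 - (-6)) / (3 - (-1)) = -11
h[-3,-1,0,1,3] = (-11 - 13) / (3 - (-3)) = -4

-4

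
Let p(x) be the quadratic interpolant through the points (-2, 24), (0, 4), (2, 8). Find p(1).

Evaluate each Lagrange basis at x = 1:
L_0(1) = (1)·(-1)/[(-2)·(-4)] = -1/8
L_1(1) = (3)·(-1)/[(2)·(-2)] = 3/4
L_2(1) = (3)·(1)/[(4)·(2)] = 3/8
Sum: 24·(-1/8) + 4·(3/4) + 8·(3/8) = 3

3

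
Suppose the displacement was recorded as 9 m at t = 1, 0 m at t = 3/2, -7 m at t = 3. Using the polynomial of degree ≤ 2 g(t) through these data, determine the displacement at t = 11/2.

L_0(11/2) = (4)·(5/2)/[(-1/2)·(-2)] = 10
L_1(11/2) = (9/2)·(5/2)/[(1/2)·(-3/2)] = -15
L_2(11/2) = (9/2)·(4)/[(2)·(3/2)] = 6
Sum: 9·(10) + 0 + (-7)·(6) = 48

48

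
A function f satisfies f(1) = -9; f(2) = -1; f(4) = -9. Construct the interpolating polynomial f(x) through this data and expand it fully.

f(x) = -4x^2 + 20x - 25

Build the Lagrange basis polynomials:
L_0(x) = (x - 2)(x - 4) / [3] = (1/3)x^2 - 2x + 8/3
L_1(x) = (x - 1)(x - 4) / [-2] = -(1/2)x^2 + (5/2)x - 2
L_2(x) = (x - 1)(x - 2) / [6] = (1/6)x^2 - (1/2)x + 1/3
f(x) = (-9)·L_0 + (-1)·L_1 + (-9)·L_2
  (-9)·L_0(x) = -3x^2 + 18x - 24
  (-1)·L_1(x) = (1/2)x^2 - (5/2)x + 2
  (-9)·L_2(x) = -(3/2)x^2 + (9/2)x - 3
Adding term by term: -4x^2 + 20x - 25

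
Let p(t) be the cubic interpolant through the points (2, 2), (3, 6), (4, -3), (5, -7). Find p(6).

12

L_0(6) = (3)·(2)·(1)/[(-1)·(-2)·(-3)] = -1
L_1(6) = (4)·(2)·(1)/[(1)·(-1)·(-2)] = 4
L_2(6) = (4)·(3)·(1)/[(2)·(1)·(-1)] = -6
L_3(6) = (4)·(3)·(2)/[(3)·(2)·(1)] = 4
Sum: 2·(-1) + 6·(4) + (-3)·(-6) + (-7)·(4) = 12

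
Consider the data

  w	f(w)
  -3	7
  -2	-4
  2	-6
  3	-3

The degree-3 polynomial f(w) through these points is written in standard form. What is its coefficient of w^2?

Build the Lagrange basis polynomials:
L_0(w) = (w + 2)(w - 2)(w - 3) / [-30] = -(1/30)w^3 + (1/10)w^2 + (2/15)w - 2/5
L_1(w) = (w + 3)(w - 2)(w - 3) / [20] = (1/20)w^3 - (1/10)w^2 - (9/20)w + 9/10
L_2(w) = (w + 3)(w + 2)(w - 3) / [-20] = -(1/20)w^3 - (1/10)w^2 + (9/20)w + 9/10
L_3(w) = (w + 3)(w + 2)(w - 2) / [30] = (1/30)w^3 + (1/10)w^2 - (2/15)w - 2/5
f(w) = 7·L_0 + (-4)·L_1 + (-6)·L_2 + (-3)·L_3
Only the coefficient of w^2 is needed; take it from each L_i and combine:
7·(1/10) + (-4)·(-1/10) + (-6)·(-1/10) + (-3)·(1/10) = 7/5

7/5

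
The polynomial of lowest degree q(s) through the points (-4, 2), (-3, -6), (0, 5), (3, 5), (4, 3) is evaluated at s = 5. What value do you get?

75/14

Evaluate each Lagrange basis at s = 5:
L_0(5) = (8)·(5)·(2)·(1)/[(-1)·(-4)·(-7)·(-8)] = 5/14
L_1(5) = (9)·(5)·(2)·(1)/[(1)·(-3)·(-6)·(-7)] = -5/7
L_2(5) = (9)·(8)·(2)·(1)/[(4)·(3)·(-3)·(-4)] = 1
L_3(5) = (9)·(8)·(5)·(1)/[(7)·(6)·(3)·(-1)] = -20/7
L_4(5) = (9)·(8)·(5)·(2)/[(8)·(7)·(4)·(1)] = 45/14
Sum: 2·(5/14) + (-6)·(-5/7) + 5·(1) + 5·(-20/7) + 3·(45/14) = 75/14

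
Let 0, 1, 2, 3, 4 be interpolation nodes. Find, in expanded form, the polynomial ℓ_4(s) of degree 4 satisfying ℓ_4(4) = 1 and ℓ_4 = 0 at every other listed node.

ℓ_4(s) = (1/24)s^4 - (1/4)s^3 + (11/24)s^2 - (1/4)s

ℓ_4(s) = s(s - 1)(s - 2)(s - 3) / [(4)·(3)·(2)·(1)]
       = (s^4 - 6s^3 + 11s^2 - 6s) / (24)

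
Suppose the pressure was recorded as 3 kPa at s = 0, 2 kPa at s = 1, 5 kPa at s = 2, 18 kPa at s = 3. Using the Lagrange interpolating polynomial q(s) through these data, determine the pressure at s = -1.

L_0(-1) = (-2)·(-3)·(-4)/[(-1)·(-2)·(-3)] = 4
L_1(-1) = (-1)·(-3)·(-4)/[(1)·(-1)·(-2)] = -6
L_2(-1) = (-1)·(-2)·(-4)/[(2)·(1)·(-1)] = 4
L_3(-1) = (-1)·(-2)·(-3)/[(3)·(2)·(1)] = -1
Sum: 3·(4) + 2·(-6) + 5·(4) + 18·(-1) = 2

2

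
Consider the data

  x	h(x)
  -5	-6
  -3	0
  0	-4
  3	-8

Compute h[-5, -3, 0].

-13/15

h[-5,-3] = (0 - (-6)) / (-3 - (-5)) = 3
h[-3,0] = (-4 - 0) / (0 - (-3)) = -4/3
h[-5,-3,0] = (-4/3 - 3) / (0 - (-5)) = -13/15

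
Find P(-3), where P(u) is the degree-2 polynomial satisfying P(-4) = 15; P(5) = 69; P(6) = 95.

Using Newton's divided-difference form:
P[-4,5] = (69 - 15) / (5 - (-4)) = 6
P[5,6] = (95 - 69) / (6 - 5) = 26
P[-4,5,6] = (26 - 6) / (6 - (-4)) = 2
P(-3) = 15 + 6·(1) + 2·(1)·(-8) = 5

5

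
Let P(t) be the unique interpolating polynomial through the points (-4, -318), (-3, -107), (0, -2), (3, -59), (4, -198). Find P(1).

-3

L_0(1) = (4)·(1)·(-2)·(-3)/[(-1)·(-4)·(-7)·(-8)] = 3/28
L_1(1) = (5)·(1)·(-2)·(-3)/[(1)·(-3)·(-6)·(-7)] = -5/21
L_2(1) = (5)·(4)·(-2)·(-3)/[(4)·(3)·(-3)·(-4)] = 5/6
L_3(1) = (5)·(4)·(1)·(-3)/[(7)·(6)·(3)·(-1)] = 10/21
L_4(1) = (5)·(4)·(1)·(-2)/[(8)·(7)·(4)·(1)] = -5/28
Sum: (-318)·(3/28) + (-107)·(-5/21) + (-2)·(5/6) + (-59)·(10/21) + (-198)·(-5/28) = -3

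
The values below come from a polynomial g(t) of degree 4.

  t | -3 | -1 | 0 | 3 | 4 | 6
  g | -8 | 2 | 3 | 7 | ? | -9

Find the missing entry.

The 5 known values determine g uniquely (degree ≤ 4).
Evaluate each Lagrange basis at t = 4:
L_0(4) = (5)·(4)·(1)·(-2)/[(-2)·(-3)·(-6)·(-9)] = -10/81
L_1(4) = (7)·(4)·(1)·(-2)/[(2)·(-1)·(-4)·(-7)] = 1
L_2(4) = (7)·(5)·(1)·(-2)/[(3)·(1)·(-3)·(-6)] = -35/27
L_3(4) = (7)·(5)·(4)·(-2)/[(6)·(4)·(3)·(-3)] = 35/27
L_4(4) = (7)·(5)·(4)·(1)/[(9)·(7)·(6)·(3)] = 10/81
Sum: (-8)·(-10/81) + 2·(1) + 3·(-35/27) + 7·(35/27) + (-9)·(10/81) = 572/81

572/81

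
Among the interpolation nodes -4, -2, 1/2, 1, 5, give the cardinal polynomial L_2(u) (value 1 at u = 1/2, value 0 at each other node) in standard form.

L_2(u) = (16/405)u^4 - (368/405)u^2 - (32/45)u + 128/81

L_2(u) = (u + 4)(u + 2)(u - 1)(u - 5) / [(9/2)·(5/2)·(-1/2)·(-9/2)]
       = (u^4 - 23u^2 - 18u + 40) / (405/16)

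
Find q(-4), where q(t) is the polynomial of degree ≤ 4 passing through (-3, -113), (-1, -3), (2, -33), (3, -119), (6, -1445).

Evaluate each Lagrange basis at t = -4:
L_0(-4) = (-3)·(-6)·(-7)·(-10)/[(-2)·(-5)·(-6)·(-9)] = 7/3
L_1(-4) = (-1)·(-6)·(-7)·(-10)/[(2)·(-3)·(-4)·(-7)] = -5/2
L_2(-4) = (-1)·(-3)·(-7)·(-10)/[(5)·(3)·(-1)·(-4)] = 7/2
L_3(-4) = (-1)·(-3)·(-6)·(-10)/[(6)·(4)·(1)·(-3)] = -5/2
L_4(-4) = (-1)·(-3)·(-6)·(-7)/[(9)·(7)·(4)·(3)] = 1/6
Sum: (-113)·(7/3) + (-3)·(-5/2) + (-33)·(7/2) + (-119)·(-5/2) + (-1445)·(1/6) = -315

-315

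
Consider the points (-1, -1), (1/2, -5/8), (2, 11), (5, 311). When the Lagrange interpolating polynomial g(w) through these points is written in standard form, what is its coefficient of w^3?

The leading coefficient equals the top divided difference g[-1,1/2,2,5].
g[-1,1/2] = (-5/8 - (-1)) / (1/2 - (-1)) = 1/4
g[1/2,2] = (11 - (-5/8)) / (2 - 1/2) = 31/4
g[2,5] = (311 - 11) / (5 - 2) = 100
g[-1,1/2,2] = (31/4 - 1/4) / (2 - (-1)) = 5/2
g[1/2,2,5] = (100 - 31/4) / (5 - 1/2) = 41/2
g[-1,1/2,2,5] = (41/2 - 5/2) / (5 - (-1)) = 3

3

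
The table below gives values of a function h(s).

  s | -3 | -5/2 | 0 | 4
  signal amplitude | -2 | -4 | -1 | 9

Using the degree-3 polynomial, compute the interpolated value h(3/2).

Evaluate each Lagrange basis at s = 3/2:
L_0(3/2) = (4)·(3/2)·(-5/2)/[(-1/2)·(-3)·(-7)] = 10/7
L_1(3/2) = (9/2)·(3/2)·(-5/2)/[(1/2)·(-5/2)·(-13/2)] = -27/13
L_2(3/2) = (9/2)·(4)·(-5/2)/[(3)·(5/2)·(-4)] = 3/2
L_3(3/2) = (9/2)·(4)·(3/2)/[(7)·(13/2)·(4)] = 27/182
Sum: (-2)·(10/7) + (-4)·(-27/13) + (-1)·(3/2) + 9·(27/182) = 37/7

37/7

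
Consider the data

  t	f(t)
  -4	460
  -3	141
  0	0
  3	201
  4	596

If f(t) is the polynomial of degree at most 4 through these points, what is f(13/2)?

Using Newton's divided-difference form:
f[-4,-3] = (141 - 460) / (-3 - (-4)) = -319
f[-3,0] = (0 - 141) / (0 - (-3)) = -47
f[0,3] = (201 - 0) / (3 - 0) = 67
f[3,4] = (596 - 201) / (4 - 3) = 395
f[-4,-3,0] = (-47 - (-319)) / (0 - (-4)) = 68
f[-3,0,3] = (67 - (-47)) / (3 - (-3)) = 19
f[0,3,4] = (395 - 67) / (4 - 0) = 82
f[-4,-3,0,3] = (19 - 68) / (3 - (-4)) = -7
f[-3,0,3,4] = (82 - 19) / (4 - (-3)) = 9
f[-4,-3,0,3,4] = (9 - (-7)) / (4 - (-4)) = 2
f(13/2) = 460 + (-319)·(21/2) + 68·(21/2)·(19/2) + (-7)·(21/2)·(19/2)·(13/2) + 2·(21/2)·(19/2)·(13/2)·(7/2) = 7787/2

7787/2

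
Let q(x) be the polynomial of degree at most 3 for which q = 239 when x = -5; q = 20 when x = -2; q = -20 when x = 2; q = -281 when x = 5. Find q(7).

-745

Evaluate each Lagrange basis at x = 7:
L_0(7) = (9)·(5)·(2)/[(-3)·(-7)·(-10)] = -3/7
L_1(7) = (12)·(5)·(2)/[(3)·(-4)·(-7)] = 10/7
L_2(7) = (12)·(9)·(2)/[(7)·(4)·(-3)] = -18/7
L_3(7) = (12)·(9)·(5)/[(10)·(7)·(3)] = 18/7
Sum: 239·(-3/7) + 20·(10/7) + (-20)·(-18/7) + (-281)·(18/7) = -745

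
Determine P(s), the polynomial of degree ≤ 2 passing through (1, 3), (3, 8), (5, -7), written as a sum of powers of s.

L_0(s) = (s - 3)(s - 5) / [8] = (1/8)s^2 - s + 15/8
L_1(s) = (s - 1)(s - 5) / [-4] = -(1/4)s^2 + (3/2)s - 5/4
L_2(s) = (s - 1)(s - 3) / [8] = (1/8)s^2 - (1/2)s + 3/8
P(s) = 3·L_0 + 8·L_1 + (-7)·L_2
  3·L_0(s) = (3/8)s^2 - 3s + 45/8
  8·L_1(s) = -2s^2 + 12s - 10
  (-7)·L_2(s) = -(7/8)s^2 + (7/2)s - 21/8
Adding term by term: -(5/2)s^2 + (25/2)s - 7

P(s) = -(5/2)s^2 + (25/2)s - 7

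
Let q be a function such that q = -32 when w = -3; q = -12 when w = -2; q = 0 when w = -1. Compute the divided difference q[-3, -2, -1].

-4

q[-3,-2] = (-12 - (-32)) / (-2 - (-3)) = 20
q[-2,-1] = (0 - (-12)) / (-1 - (-2)) = 12
q[-3,-2,-1] = (12 - 20) / (-1 - (-3)) = -4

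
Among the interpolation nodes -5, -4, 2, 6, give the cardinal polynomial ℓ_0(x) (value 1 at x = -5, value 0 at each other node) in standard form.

ℓ_0(x) = -(1/77)x^3 + (4/77)x^2 + (20/77)x - 48/77

ℓ_0(x) = (x + 4)(x - 2)(x - 6) / [(-1)·(-7)·(-11)]
       = (x^3 - 4x^2 - 20x + 48) / (-77)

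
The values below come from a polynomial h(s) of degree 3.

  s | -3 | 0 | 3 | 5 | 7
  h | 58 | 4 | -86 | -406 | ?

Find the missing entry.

The 4 known values determine h uniquely (degree ≤ 3).
L_0(7) = (7)·(4)·(2)/[(-3)·(-6)·(-8)] = -7/18
L_1(7) = (10)·(4)·(2)/[(3)·(-3)·(-5)] = 16/9
L_2(7) = (10)·(7)·(2)/[(6)·(3)·(-2)] = -35/9
L_3(7) = (10)·(7)·(4)/[(8)·(5)·(2)] = 7/2
Sum: 58·(-7/18) + 4·(16/9) + (-86)·(-35/9) + (-406)·(7/2) = -1102

-1102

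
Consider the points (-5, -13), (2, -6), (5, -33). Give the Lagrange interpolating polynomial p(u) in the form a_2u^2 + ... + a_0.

L_0(u) = (u - 2)(u - 5) / [70] = (1/70)u^2 - (1/10)u + 1/7
L_1(u) = (u + 5)(u - 5) / [-21] = -(1/21)u^2 + 25/21
L_2(u) = (u + 5)(u - 2) / [30] = (1/30)u^2 + (1/10)u - 1/3
p(u) = (-13)·L_0 + (-6)·L_1 + (-33)·L_2
  (-13)·L_0(u) = -(13/70)u^2 + (13/10)u - 13/7
  (-6)·L_1(u) = (2/7)u^2 - 50/7
  (-33)·L_2(u) = -(11/10)u^2 - (33/10)u + 11
Adding term by term: -u^2 - 2u + 2

p(u) = -u^2 - 2u + 2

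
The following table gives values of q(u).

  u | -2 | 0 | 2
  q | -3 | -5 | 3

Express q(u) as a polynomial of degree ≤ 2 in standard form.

q(u) = (5/4)u^2 + (3/2)u - 5

Newton's divided differences:
q[-2,0] = (-5 - (-3)) / (0 - (-2)) = -1
q[0,2] = (3 - (-5)) / (2 - 0) = 4
q[-2,0,2] = (4 - (-1)) / (2 - (-2)) = 5/4
q(u) = -3 + (-1)·(u + 2) + (5/4)·(u + 2)u
Expanding: q(u) = (5/4)u^2 + (3/2)u - 5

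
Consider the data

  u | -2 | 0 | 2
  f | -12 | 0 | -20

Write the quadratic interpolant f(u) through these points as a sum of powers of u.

f(u) = -4u^2 - 2u

L_0(u) = u(u - 2) / [8] = (1/8)u^2 - (1/4)u
L_1(u) = (u + 2)(u - 2) / [-4] = -(1/4)u^2 + 1
L_2(u) = (u + 2)u / [8] = (1/8)u^2 + (1/4)u
f(u) = (-12)·L_0 + 0·L_1 + (-20)·L_2
  (-12)·L_0(u) = -(3/2)u^2 + 3u
  0·L_1(u) = 0
  (-20)·L_2(u) = -(5/2)u^2 - 5u
Adding term by term: -4u^2 - 2u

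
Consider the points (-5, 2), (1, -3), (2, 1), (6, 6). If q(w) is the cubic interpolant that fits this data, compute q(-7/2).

-9069/1120

L_0(-7/2) = (-9/2)·(-11/2)·(-19/2)/[(-6)·(-7)·(-11)] = 57/112
L_1(-7/2) = (3/2)·(-11/2)·(-19/2)/[(6)·(-1)·(-5)] = 209/80
L_2(-7/2) = (3/2)·(-9/2)·(-19/2)/[(7)·(1)·(-4)] = -513/224
L_3(-7/2) = (3/2)·(-9/2)·(-11/2)/[(11)·(5)·(4)] = 27/160
Sum: 2·(57/112) + (-3)·(209/80) + 1·(-513/224) + 6·(27/160) = -9069/1120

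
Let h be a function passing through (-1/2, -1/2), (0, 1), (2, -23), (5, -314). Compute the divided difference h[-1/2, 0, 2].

-6

h[-1/2,0] = (1 - (-1/2)) / (0 - (-1/2)) = 3
h[0,2] = (-23 - 1) / (2 - 0) = -12
h[-1/2,0,2] = (-12 - 3) / (2 - (-1/2)) = -6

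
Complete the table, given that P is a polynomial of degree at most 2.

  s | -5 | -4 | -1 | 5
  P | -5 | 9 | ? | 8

The 3 known values determine P uniquely (degree ≤ 2).
L_0(-1) = (3)·(-6)/[(-1)·(-10)] = -9/5
L_1(-1) = (4)·(-6)/[(1)·(-9)] = 8/3
L_2(-1) = (4)·(3)/[(10)·(9)] = 2/15
Sum: (-5)·(-9/5) + 9·(8/3) + 8·(2/15) = 511/15

511/15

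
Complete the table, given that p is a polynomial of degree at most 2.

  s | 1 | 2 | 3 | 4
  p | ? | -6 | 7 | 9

The 3 known values determine p uniquely (degree ≤ 2).
Evaluate each Lagrange basis at s = 1:
L_0(1) = (-2)·(-3)/[(-1)·(-2)] = 3
L_1(1) = (-1)·(-3)/[(1)·(-1)] = -3
L_2(1) = (-1)·(-2)/[(2)·(1)] = 1
Sum: (-6)·(3) + 7·(-3) + 9·(1) = -30

-30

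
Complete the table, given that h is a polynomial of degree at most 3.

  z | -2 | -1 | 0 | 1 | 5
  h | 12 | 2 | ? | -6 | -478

2

The 4 known values determine h uniquely (degree ≤ 3).
L_0(0) = (1)·(-1)·(-5)/[(-1)·(-3)·(-7)] = -5/21
L_1(0) = (2)·(-1)·(-5)/[(1)·(-2)·(-6)] = 5/6
L_2(0) = (2)·(1)·(-5)/[(3)·(2)·(-4)] = 5/12
L_3(0) = (2)·(1)·(-1)/[(7)·(6)·(4)] = -1/84
Sum: 12·(-5/21) + 2·(5/6) + (-6)·(5/12) + (-478)·(-1/84) = 2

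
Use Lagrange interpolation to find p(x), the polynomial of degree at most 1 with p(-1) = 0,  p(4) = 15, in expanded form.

L_0(x) = (x - 4) / [-5] = -(1/5)x + 4/5
L_1(x) = (x + 1) / [5] = (1/5)x + 1/5
p(x) = 0·L_0 + 15·L_1
  0·L_0(x) = 0
  15·L_1(x) = 3x + 3
Adding term by term: 3x + 3

p(x) = 3x + 3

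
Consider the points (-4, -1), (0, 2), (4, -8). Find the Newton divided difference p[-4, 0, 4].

p[-4,0] = (2 - (-1)) / (0 - (-4)) = 3/4
p[0,4] = (-8 - 2) / (4 - 0) = -5/2
p[-4,0,4] = (-5/2 - 3/4) / (4 - (-4)) = -13/32

-13/32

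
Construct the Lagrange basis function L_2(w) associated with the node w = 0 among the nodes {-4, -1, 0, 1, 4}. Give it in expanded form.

L_2(w) = (1/16)w^4 - (17/16)w^2 + 1

L_2(w) = (w + 4)(w + 1)(w - 1)(w - 4) / [(4)·(1)·(-1)·(-4)]
       = (w^4 - 17w^2 + 16) / (16)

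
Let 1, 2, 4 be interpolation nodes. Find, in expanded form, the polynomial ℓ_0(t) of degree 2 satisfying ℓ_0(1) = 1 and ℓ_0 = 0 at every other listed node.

ℓ_0(t) = (t - 2)(t - 4) / [(-1)·(-3)]
       = (t^2 - 6t + 8) / (3)

ℓ_0(t) = (1/3)t^2 - 2t + 8/3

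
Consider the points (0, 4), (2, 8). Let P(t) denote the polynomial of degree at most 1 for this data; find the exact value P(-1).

2

L_0(-1) = (-3)/[(-2)] = 3/2
L_1(-1) = (-1)/[(2)] = -1/2
Sum: 4·(3/2) + 8·(-1/2) = 2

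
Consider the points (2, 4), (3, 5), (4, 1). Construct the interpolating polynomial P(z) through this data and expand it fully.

P(z) = -(5/2)z^2 + (27/2)z - 13

Build the Lagrange basis polynomials:
L_0(z) = (z - 3)(z - 4) / [2] = (1/2)z^2 - (7/2)z + 6
L_1(z) = (z - 2)(z - 4) / [-1] = -z^2 + 6z - 8
L_2(z) = (z - 2)(z - 3) / [2] = (1/2)z^2 - (5/2)z + 3
P(z) = 4·L_0 + 5·L_1 + 1·L_2
  4·L_0(z) = 2z^2 - 14z + 24
  5·L_1(z) = -5z^2 + 30z - 40
  1·L_2(z) = (1/2)z^2 - (5/2)z + 3
Adding term by term: -(5/2)z^2 + (27/2)z - 13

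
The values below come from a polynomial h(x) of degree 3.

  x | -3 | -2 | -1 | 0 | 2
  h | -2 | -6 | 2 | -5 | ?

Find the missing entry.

The 4 known values determine h uniquely (degree ≤ 3).
L_0(2) = (4)·(3)·(2)/[(-1)·(-2)·(-3)] = -4
L_1(2) = (5)·(3)·(2)/[(1)·(-1)·(-2)] = 15
L_2(2) = (5)·(4)·(2)/[(2)·(1)·(-1)] = -20
L_3(2) = (5)·(4)·(3)/[(3)·(2)·(1)] = 10
Sum: (-2)·(-4) + (-6)·(15) + 2·(-20) + (-5)·(10) = -172

-172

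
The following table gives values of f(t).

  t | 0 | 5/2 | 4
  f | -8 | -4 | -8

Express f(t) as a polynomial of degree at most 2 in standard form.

f(t) = -(16/15)t^2 + (64/15)t - 8

L_0(t) = (t - 5/2)(t - 4) / [10] = (1/10)t^2 - (13/20)t + 1
L_1(t) = t(t - 4) / [-15/4] = -(4/15)t^2 + (16/15)t
L_2(t) = t(t - 5/2) / [6] = (1/6)t^2 - (5/12)t
f(t) = (-8)·L_0 + (-4)·L_1 + (-8)·L_2
  (-8)·L_0(t) = -(4/5)t^2 + (26/5)t - 8
  (-4)·L_1(t) = (16/15)t^2 - (64/15)t
  (-8)·L_2(t) = -(4/3)t^2 + (10/3)t
Adding term by term: -(16/15)t^2 + (64/15)t - 8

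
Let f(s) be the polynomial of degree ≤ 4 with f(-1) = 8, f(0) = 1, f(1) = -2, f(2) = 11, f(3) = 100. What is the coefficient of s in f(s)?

-3

Build the Lagrange basis polynomials:
L_0(s) = s(s - 1)(s - 2)(s - 3) / [24] = (1/24)s^4 - (1/4)s^3 + (11/24)s^2 - (1/4)s
L_1(s) = (s + 1)(s - 1)(s - 2)(s - 3) / [-6] = -(1/6)s^4 + (5/6)s^3 - (5/6)s^2 - (5/6)s + 1
L_2(s) = (s + 1)s(s - 2)(s - 3) / [4] = (1/4)s^4 - s^3 + (1/4)s^2 + (3/2)s
L_3(s) = (s + 1)s(s - 1)(s - 3) / [-6] = -(1/6)s^4 + (1/2)s^3 + (1/6)s^2 - (1/2)s
L_4(s) = (s + 1)s(s - 1)(s - 2) / [24] = (1/24)s^4 - (1/12)s^3 - (1/24)s^2 + (1/12)s
f(s) = 8·L_0 + 1·L_1 + (-2)·L_2 + 11·L_3 + 100·L_4
Only the coefficient of s is needed; take it from each L_i and combine:
8·(-1/4) + 1·(-5/6) + (-2)·(3/2) + 11·(-1/2) + 100·(1/12) = -3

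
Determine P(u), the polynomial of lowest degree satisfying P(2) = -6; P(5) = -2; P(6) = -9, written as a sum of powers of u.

P(u) = -(25/12)u^2 + (191/12)u - 59/2

Newton's divided differences:
P[2,5] = (-2 - (-6)) / (5 - 2) = 4/3
P[5,6] = (-9 - (-2)) / (6 - 5) = -7
P[2,5,6] = (-7 - 4/3) / (6 - 2) = -25/12
P(u) = -6 + (4/3)·(u - 2) + (-25/12)·(u - 2)(u - 5)
Expanding: P(u) = -(25/12)u^2 + (191/12)u - 59/2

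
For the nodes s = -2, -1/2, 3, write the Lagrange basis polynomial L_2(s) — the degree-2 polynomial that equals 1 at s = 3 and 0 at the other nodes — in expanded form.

L_2(s) = (s + 2)(s + 1/2) / [(5)·(7/2)]
       = (s^2 + (5/2)s + 1) / (35/2)

L_2(s) = (2/35)s^2 + (1/7)s + 2/35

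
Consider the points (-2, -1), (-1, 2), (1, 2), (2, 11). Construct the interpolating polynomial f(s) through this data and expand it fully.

L_0(s) = (s + 1)(s - 1)(s - 2) / [-12] = -(1/12)s^3 + (1/6)s^2 + (1/12)s - 1/6
L_1(s) = (s + 2)(s - 1)(s - 2) / [6] = (1/6)s^3 - (1/6)s^2 - (2/3)s + 2/3
L_2(s) = (s + 2)(s + 1)(s - 2) / [-6] = -(1/6)s^3 - (1/6)s^2 + (2/3)s + 2/3
L_3(s) = (s + 2)(s + 1)(s - 1) / [12] = (1/12)s^3 + (1/6)s^2 - (1/12)s - 1/6
f(s) = (-1)·L_0 + 2·L_1 + 2·L_2 + 11·L_3
  (-1)·L_0(s) = (1/12)s^3 - (1/6)s^2 - (1/12)s + 1/6
  2·L_1(s) = (1/3)s^3 - (1/3)s^2 - (4/3)s + 4/3
  2·L_2(s) = -(1/3)s^3 - (1/3)s^2 + (4/3)s + 4/3
  11·L_3(s) = (11/12)s^3 + (11/6)s^2 - (11/12)s - 11/6
Adding term by term: s^3 + s^2 - s + 1

f(s) = s^3 + s^2 - s + 1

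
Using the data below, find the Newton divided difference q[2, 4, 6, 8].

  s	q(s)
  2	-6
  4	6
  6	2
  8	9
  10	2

q[2,4] = (6 - (-6)) / (4 - 2) = 6
q[4,6] = (2 - 6) / (6 - 4) = -2
q[6,8] = (9 - 2) / (8 - 6) = 7/2
q[2,4,6] = (-2 - 6) / (6 - 2) = -2
q[4,6,8] = (7/2 - (-2)) / (8 - 4) = 11/8
q[2,4,6,8] = (11/8 - (-2)) / (8 - 2) = 9/16

9/16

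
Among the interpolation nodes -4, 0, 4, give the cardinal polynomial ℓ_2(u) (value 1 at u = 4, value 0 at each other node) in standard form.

ℓ_2(u) = (u + 4)u / [(8)·(4)]
       = (u^2 + 4u) / (32)

ℓ_2(u) = (1/32)u^2 + (1/8)u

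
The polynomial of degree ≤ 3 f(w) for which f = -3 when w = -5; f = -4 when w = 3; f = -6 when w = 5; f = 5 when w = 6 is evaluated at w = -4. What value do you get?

L_0(-4) = (-7)·(-9)·(-10)/[(-8)·(-10)·(-11)] = 63/88
L_1(-4) = (1)·(-9)·(-10)/[(8)·(-2)·(-3)] = 15/8
L_2(-4) = (1)·(-7)·(-10)/[(10)·(2)·(-1)] = -7/2
L_3(-4) = (1)·(-7)·(-9)/[(11)·(3)·(1)] = 21/11
Sum: (-3)·(63/88) + (-4)·(15/8) + (-6)·(-7/2) + 5·(21/11) = 1839/88

1839/88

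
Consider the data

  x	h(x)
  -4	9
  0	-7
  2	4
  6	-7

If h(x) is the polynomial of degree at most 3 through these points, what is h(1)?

Evaluate each Lagrange basis at x = 1:
L_0(1) = (1)·(-1)·(-5)/[(-4)·(-6)·(-10)] = -1/48
L_1(1) = (5)·(-1)·(-5)/[(4)·(-2)·(-6)] = 25/48
L_2(1) = (5)·(1)·(-5)/[(6)·(2)·(-4)] = 25/48
L_3(1) = (5)·(1)·(-1)/[(10)·(6)·(4)] = -1/48
Sum: 9·(-1/48) + (-7)·(25/48) + 4·(25/48) + (-7)·(-1/48) = -77/48

-77/48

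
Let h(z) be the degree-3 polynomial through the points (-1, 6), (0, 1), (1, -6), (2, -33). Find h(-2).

27

L_0(-2) = (-2)·(-3)·(-4)/[(-1)·(-2)·(-3)] = 4
L_1(-2) = (-1)·(-3)·(-4)/[(1)·(-1)·(-2)] = -6
L_2(-2) = (-1)·(-2)·(-4)/[(2)·(1)·(-1)] = 4
L_3(-2) = (-1)·(-2)·(-3)/[(3)·(2)·(1)] = -1
Sum: 6·(4) + 1·(-6) + (-6)·(4) + (-33)·(-1) = 27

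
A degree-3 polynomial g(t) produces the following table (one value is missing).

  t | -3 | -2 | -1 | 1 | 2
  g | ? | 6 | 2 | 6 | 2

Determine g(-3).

22

The 4 known values determine g uniquely (degree ≤ 3).
Evaluate each Lagrange basis at t = -3:
L_0(-3) = (-2)·(-4)·(-5)/[(-1)·(-3)·(-4)] = 10/3
L_1(-3) = (-1)·(-4)·(-5)/[(1)·(-2)·(-3)] = -10/3
L_2(-3) = (-1)·(-2)·(-5)/[(3)·(2)·(-1)] = 5/3
L_3(-3) = (-1)·(-2)·(-4)/[(4)·(3)·(1)] = -2/3
Sum: 6·(10/3) + 2·(-10/3) + 6·(5/3) + 2·(-2/3) = 22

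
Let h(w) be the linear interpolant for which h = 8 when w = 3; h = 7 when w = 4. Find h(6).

L_0(6) = (2)/[(-1)] = -2
L_1(6) = (3)/[(1)] = 3
Sum: 8·(-2) + 7·(3) = 5

5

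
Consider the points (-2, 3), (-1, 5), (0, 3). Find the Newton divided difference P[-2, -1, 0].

-2

P[-2,-1] = (5 - 3) / (-1 - (-2)) = 2
P[-1,0] = (3 - 5) / (0 - (-1)) = -2
P[-2,-1,0] = (-2 - 2) / (0 - (-2)) = -2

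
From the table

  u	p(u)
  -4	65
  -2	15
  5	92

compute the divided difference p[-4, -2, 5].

4

p[-4,-2] = (15 - 65) / (-2 - (-4)) = -25
p[-2,5] = (92 - 15) / (5 - (-2)) = 11
p[-4,-2,5] = (11 - (-25)) / (5 - (-4)) = 4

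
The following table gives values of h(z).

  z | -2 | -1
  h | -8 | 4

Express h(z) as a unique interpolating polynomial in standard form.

h(z) = 12z + 16

L_0(z) = (z + 1) / [-1] = -z - 1
L_1(z) = (z + 2) / [1] = z + 2
h(z) = (-8)·L_0 + 4·L_1
  (-8)·L_0(z) = 8z + 8
  4·L_1(z) = 4z + 8
Adding term by term: 12z + 16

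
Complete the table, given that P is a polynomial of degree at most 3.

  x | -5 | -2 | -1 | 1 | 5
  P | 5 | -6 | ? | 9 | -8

The 4 known values determine P uniquely (degree ≤ 3).
L_0(-1) = (1)·(-2)·(-6)/[(-3)·(-6)·(-10)] = -1/15
L_1(-1) = (4)·(-2)·(-6)/[(3)·(-3)·(-7)] = 16/21
L_2(-1) = (4)·(1)·(-6)/[(6)·(3)·(-4)] = 1/3
L_3(-1) = (4)·(1)·(-2)/[(10)·(7)·(4)] = -1/35
Sum: 5·(-1/15) + (-6)·(16/21) + 9·(1/3) + (-8)·(-1/35) = -176/105

-176/105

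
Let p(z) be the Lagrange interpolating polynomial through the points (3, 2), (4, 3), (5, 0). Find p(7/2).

3

Evaluate each Lagrange basis at z = 7/2:
L_0(7/2) = (-1/2)·(-3/2)/[(-1)·(-2)] = 3/8
L_1(7/2) = (1/2)·(-3/2)/[(1)·(-1)] = 3/4
L_2(7/2) = (1/2)·(-1/2)/[(2)·(1)] = -1/8
Sum: 2·(3/8) + 3·(3/4) + 0 = 3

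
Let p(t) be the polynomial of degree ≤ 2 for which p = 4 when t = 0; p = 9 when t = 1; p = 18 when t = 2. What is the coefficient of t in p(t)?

3

Build the Lagrange basis polynomials:
L_0(t) = (t - 1)(t - 2) / [2] = (1/2)t^2 - (3/2)t + 1
L_1(t) = t(t - 2) / [-1] = -t^2 + 2t
L_2(t) = t(t - 1) / [2] = (1/2)t^2 - (1/2)t
p(t) = 4·L_0 + 9·L_1 + 18·L_2
Only the coefficient of t is needed; take it from each L_i and combine:
4·(-3/2) + 9·(2) + 18·(-1/2) = 3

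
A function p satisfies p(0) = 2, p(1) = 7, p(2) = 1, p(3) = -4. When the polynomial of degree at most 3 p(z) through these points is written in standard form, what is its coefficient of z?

29/2

Build the Lagrange basis polynomials:
L_0(z) = (z - 1)(z - 2)(z - 3) / [-6] = -(1/6)z^3 + z^2 - (11/6)z + 1
L_1(z) = z(z - 2)(z - 3) / [2] = (1/2)z^3 - (5/2)z^2 + 3z
L_2(z) = z(z - 1)(z - 3) / [-2] = -(1/2)z^3 + 2z^2 - (3/2)z
L_3(z) = z(z - 1)(z - 2) / [6] = (1/6)z^3 - (1/2)z^2 + (1/3)z
p(z) = 2·L_0 + 7·L_1 + 1·L_2 + (-4)·L_3
Only the coefficient of z is needed; take it from each L_i and combine:
2·(-11/6) + 7·(3) + 1·(-3/2) + (-4)·(1/3) = 29/2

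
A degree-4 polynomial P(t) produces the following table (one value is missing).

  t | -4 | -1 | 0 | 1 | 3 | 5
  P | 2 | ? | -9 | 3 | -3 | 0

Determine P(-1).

-2962/105

The 5 known values determine P uniquely (degree ≤ 4).
Evaluate each Lagrange basis at t = -1:
L_0(-1) = (-1)·(-2)·(-4)·(-6)/[(-4)·(-5)·(-7)·(-9)] = 4/105
L_1(-1) = (3)·(-2)·(-4)·(-6)/[(4)·(-1)·(-3)·(-5)] = 12/5
L_2(-1) = (3)·(-1)·(-4)·(-6)/[(5)·(1)·(-2)·(-4)] = -9/5
L_3(-1) = (3)·(-1)·(-2)·(-6)/[(7)·(3)·(2)·(-2)] = 3/7
L_4(-1) = (3)·(-1)·(-2)·(-4)/[(9)·(5)·(4)·(2)] = -1/15
Sum: 2·(4/105) + (-9)·(12/5) + 3·(-9/5) + (-3)·(3/7) + 0 = -2962/105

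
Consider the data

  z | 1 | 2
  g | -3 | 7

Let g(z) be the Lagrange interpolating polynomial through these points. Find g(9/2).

L_0(9/2) = (5/2)/[(-1)] = -5/2
L_1(9/2) = (7/2)/[(1)] = 7/2
Sum: (-3)·(-5/2) + 7·(7/2) = 32

32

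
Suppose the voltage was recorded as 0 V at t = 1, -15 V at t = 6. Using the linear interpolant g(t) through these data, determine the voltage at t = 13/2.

Evaluate each Lagrange basis at t = 13/2:
L_0(13/2) = (1/2)/[(-5)] = -1/10
L_1(13/2) = (11/2)/[(5)] = 11/10
Sum: 0 + (-15)·(11/10) = -33/2

-33/2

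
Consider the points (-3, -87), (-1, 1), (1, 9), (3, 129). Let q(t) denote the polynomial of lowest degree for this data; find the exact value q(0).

Using Newton's divided-difference form:
q[-3,-1] = (1 - (-87)) / (-1 - (-3)) = 44
q[-1,1] = (9 - 1) / (1 - (-1)) = 4
q[1,3] = (129 - 9) / (3 - 1) = 60
q[-3,-1,1] = (4 - 44) / (1 - (-3)) = -10
q[-1,1,3] = (60 - 4) / (3 - (-1)) = 14
q[-3,-1,1,3] = (14 - (-10)) / (3 - (-3)) = 4
q(0) = -87 + 44·(3) + (-10)·(3)·(1) + 4·(3)·(1)·(-1) = 3

3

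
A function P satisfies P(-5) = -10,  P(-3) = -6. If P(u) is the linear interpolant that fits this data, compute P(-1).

-2

Evaluate each Lagrange basis at u = -1:
L_0(-1) = (2)/[(-2)] = -1
L_1(-1) = (4)/[(2)] = 2
Sum: (-10)·(-1) + (-6)·(2) = -2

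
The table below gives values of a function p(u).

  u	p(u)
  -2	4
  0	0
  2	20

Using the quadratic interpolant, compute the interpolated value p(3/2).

51/4

Evaluate each Lagrange basis at u = 3/2:
L_0(3/2) = (3/2)·(-1/2)/[(-2)·(-4)] = -3/32
L_1(3/2) = (7/2)·(-1/2)/[(2)·(-2)] = 7/16
L_2(3/2) = (7/2)·(3/2)/[(4)·(2)] = 21/32
Sum: 4·(-3/32) + 0 + 20·(21/32) = 51/4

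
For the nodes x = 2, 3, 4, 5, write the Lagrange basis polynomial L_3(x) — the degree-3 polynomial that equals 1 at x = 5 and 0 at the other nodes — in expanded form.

L_3(x) = (1/6)x^3 - (3/2)x^2 + (13/3)x - 4

L_3(x) = (x - 2)(x - 3)(x - 4) / [(3)·(2)·(1)]
       = (x^3 - 9x^2 + 26x - 24) / (6)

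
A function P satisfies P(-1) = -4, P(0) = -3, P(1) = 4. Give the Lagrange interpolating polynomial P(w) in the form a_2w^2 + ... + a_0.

P(w) = 3w^2 + 4w - 3

Build the Lagrange basis polynomials:
L_0(w) = w(w - 1) / [2] = (1/2)w^2 - (1/2)w
L_1(w) = (w + 1)(w - 1) / [-1] = -w^2 + 1
L_2(w) = (w + 1)w / [2] = (1/2)w^2 + (1/2)w
P(w) = (-4)·L_0 + (-3)·L_1 + 4·L_2
  (-4)·L_0(w) = -2w^2 + 2w
  (-3)·L_1(w) = 3w^2 - 3
  4·L_2(w) = 2w^2 + 2w
Adding term by term: 3w^2 + 4w - 3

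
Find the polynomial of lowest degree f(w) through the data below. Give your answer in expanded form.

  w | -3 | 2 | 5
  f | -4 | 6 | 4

f(w) = -(1/3)w^2 + (5/3)w + 4

Newton's divided differences:
f[-3,2] = (6 - (-4)) / (2 - (-3)) = 2
f[2,5] = (4 - 6) / (5 - 2) = -2/3
f[-3,2,5] = (-2/3 - 2) / (5 - (-3)) = -1/3
f(w) = -4 + 2·(w + 3) + (-1/3)·(w + 3)(w - 2)
Expanding: f(w) = -(1/3)w^2 + (5/3)w + 4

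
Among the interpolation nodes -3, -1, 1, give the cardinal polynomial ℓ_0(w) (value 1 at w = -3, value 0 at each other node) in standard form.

ℓ_0(w) = (w + 1)(w - 1) / [(-2)·(-4)]
       = (w^2 - 1) / (8)

ℓ_0(w) = (1/8)w^2 - 1/8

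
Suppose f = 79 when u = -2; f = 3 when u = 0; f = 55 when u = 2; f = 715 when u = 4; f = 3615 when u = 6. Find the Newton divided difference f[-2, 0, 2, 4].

10

f[-2,0] = (3 - 79) / (0 - (-2)) = -38
f[0,2] = (55 - 3) / (2 - 0) = 26
f[2,4] = (715 - 55) / (4 - 2) = 330
f[-2,0,2] = (26 - (-38)) / (2 - (-2)) = 16
f[0,2,4] = (330 - 26) / (4 - 0) = 76
f[-2,0,2,4] = (76 - 16) / (4 - (-2)) = 10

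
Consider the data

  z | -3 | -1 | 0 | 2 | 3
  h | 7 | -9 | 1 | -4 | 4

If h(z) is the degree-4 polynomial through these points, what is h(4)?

182/3

L_0(4) = (5)·(4)·(2)·(1)/[(-2)·(-3)·(-5)·(-6)] = 2/9
L_1(4) = (7)·(4)·(2)·(1)/[(2)·(-1)·(-3)·(-4)] = -7/3
L_2(4) = (7)·(5)·(2)·(1)/[(3)·(1)·(-2)·(-3)] = 35/9
L_3(4) = (7)·(5)·(4)·(1)/[(5)·(3)·(2)·(-1)] = -14/3
L_4(4) = (7)·(5)·(4)·(2)/[(6)·(4)·(3)·(1)] = 35/9
Sum: 7·(2/9) + (-9)·(-7/3) + 1·(35/9) + (-4)·(-14/3) + 4·(35/9) = 182/3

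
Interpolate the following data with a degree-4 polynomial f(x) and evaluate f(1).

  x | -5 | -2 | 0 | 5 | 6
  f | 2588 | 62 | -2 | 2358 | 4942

2

Evaluate each Lagrange basis at x = 1:
L_0(1) = (3)·(1)·(-4)·(-5)/[(-3)·(-5)·(-10)·(-11)] = 2/55
L_1(1) = (6)·(1)·(-4)·(-5)/[(3)·(-2)·(-7)·(-8)] = -5/14
L_2(1) = (6)·(3)·(-4)·(-5)/[(5)·(2)·(-5)·(-6)] = 6/5
L_3(1) = (6)·(3)·(1)·(-5)/[(10)·(7)·(5)·(-1)] = 9/35
L_4(1) = (6)·(3)·(1)·(-4)/[(11)·(8)·(6)·(1)] = -3/22
Sum: 2588·(2/55) + 62·(-5/14) + (-2)·(6/5) + 2358·(9/35) + 4942·(-3/22) = 2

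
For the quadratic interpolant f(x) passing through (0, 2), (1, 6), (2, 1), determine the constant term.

2

L_0(x) = (x - 1)(x - 2) / [2] = (1/2)x^2 - (3/2)x + 1
L_1(x) = x(x - 2) / [-1] = -x^2 + 2x
L_2(x) = x(x - 1) / [2] = (1/2)x^2 - (1/2)x
f(x) = 2·L_0 + 6·L_1 + 1·L_2
Only the constant term is needed; take it from each L_i and combine:
2·(1) + 6·(0) + 1·(0) = 2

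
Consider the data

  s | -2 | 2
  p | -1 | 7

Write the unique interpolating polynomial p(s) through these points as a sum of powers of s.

p(s) = 2s + 3

L_0(s) = (s - 2) / [-4] = -(1/4)s + 1/2
L_1(s) = (s + 2) / [4] = (1/4)s + 1/2
p(s) = (-1)·L_0 + 7·L_1
  (-1)·L_0(s) = (1/4)s - 1/2
  7·L_1(s) = (7/4)s + 7/2
Adding term by term: 2s + 3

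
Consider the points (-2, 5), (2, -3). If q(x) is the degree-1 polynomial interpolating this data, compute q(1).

-1

Evaluate each Lagrange basis at x = 1:
L_0(1) = (-1)/[(-4)] = 1/4
L_1(1) = (3)/[(4)] = 3/4
Sum: 5·(1/4) + (-3)·(3/4) = -1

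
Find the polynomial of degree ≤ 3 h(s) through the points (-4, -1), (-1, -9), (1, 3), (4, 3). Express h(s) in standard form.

Build the Lagrange basis polynomials:
L_0(s) = (s + 1)(s - 1)(s - 4) / [-120] = -(1/120)s^3 + (1/30)s^2 + (1/120)s - 1/30
L_1(s) = (s + 4)(s - 1)(s - 4) / [30] = (1/30)s^3 - (1/30)s^2 - (8/15)s + 8/15
L_2(s) = (s + 4)(s + 1)(s - 4) / [-30] = -(1/30)s^3 - (1/30)s^2 + (8/15)s + 8/15
L_3(s) = (s + 4)(s + 1)(s - 1) / [120] = (1/120)s^3 + (1/30)s^2 - (1/120)s - 1/30
h(s) = (-1)·L_0 + (-9)·L_1 + 3·L_2 + 3·L_3
  (-1)·L_0(s) = (1/120)s^3 - (1/30)s^2 - (1/120)s + 1/30
  (-9)·L_1(s) = -(3/10)s^3 + (3/10)s^2 + (24/5)s - 24/5
  3·L_2(s) = -(1/10)s^3 - (1/10)s^2 + (8/5)s + 8/5
  3·L_3(s) = (1/40)s^3 + (1/10)s^2 - (1/40)s - 1/10
Adding term by term: -(11/30)s^3 + (4/15)s^2 + (191/30)s - 49/15

h(s) = -(11/30)s^3 + (4/15)s^2 + (191/30)s - 49/15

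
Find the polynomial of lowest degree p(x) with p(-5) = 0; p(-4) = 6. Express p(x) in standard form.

p(x) = 6x + 30

Build the Lagrange basis polynomials:
L_0(x) = (x + 4) / [-1] = -x - 4
L_1(x) = (x + 5) / [1] = x + 5
p(x) = 0·L_0 + 6·L_1
  0·L_0(x) = 0
  6·L_1(x) = 6x + 30
Adding term by term: 6x + 30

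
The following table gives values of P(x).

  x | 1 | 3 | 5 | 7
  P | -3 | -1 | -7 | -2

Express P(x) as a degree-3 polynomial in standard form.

L_0(x) = (x - 3)(x - 5)(x - 7) / [-48] = -(1/48)x^3 + (5/16)x^2 - (71/48)x + 35/16
L_1(x) = (x - 1)(x - 5)(x - 7) / [16] = (1/16)x^3 - (13/16)x^2 + (47/16)x - 35/16
L_2(x) = (x - 1)(x - 3)(x - 7) / [-16] = -(1/16)x^3 + (11/16)x^2 - (31/16)x + 21/16
L_3(x) = (x - 1)(x - 3)(x - 5) / [48] = (1/48)x^3 - (3/16)x^2 + (23/48)x - 5/16
P(x) = (-3)·L_0 + (-1)·L_1 + (-7)·L_2 + (-2)·L_3
  (-3)·L_0(x) = (1/16)x^3 - (15/16)x^2 + (71/16)x - 105/16
  (-1)·L_1(x) = -(1/16)x^3 + (13/16)x^2 - (47/16)x + 35/16
  (-7)·L_2(x) = (7/16)x^3 - (77/16)x^2 + (217/16)x - 147/16
  (-2)·L_3(x) = -(1/24)x^3 + (3/8)x^2 - (23/24)x + 5/8
Adding term by term: (19/48)x^3 - (73/16)x^2 + (677/48)x - 207/16

P(x) = (19/48)x^3 - (73/16)x^2 + (677/48)x - 207/16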